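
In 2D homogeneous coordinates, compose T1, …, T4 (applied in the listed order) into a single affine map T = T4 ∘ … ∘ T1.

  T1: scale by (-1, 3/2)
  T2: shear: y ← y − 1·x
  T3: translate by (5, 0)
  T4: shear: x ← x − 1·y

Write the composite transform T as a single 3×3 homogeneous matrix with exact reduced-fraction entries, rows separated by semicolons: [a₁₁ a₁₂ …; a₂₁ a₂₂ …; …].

T1 = [-1 0 0; 0 3/2 0; 0 0 1]
T2·T1 = [-1 0 0; 1 3/2 0; 0 0 1]
T3·…·T1 = [-1 0 5; 1 3/2 0; 0 0 1]
T4·…·T1 = [-2 -3/2 5; 1 3/2 0; 0 0 1]

T = [-2 -3/2 5; 1 3/2 0; 0 0 1]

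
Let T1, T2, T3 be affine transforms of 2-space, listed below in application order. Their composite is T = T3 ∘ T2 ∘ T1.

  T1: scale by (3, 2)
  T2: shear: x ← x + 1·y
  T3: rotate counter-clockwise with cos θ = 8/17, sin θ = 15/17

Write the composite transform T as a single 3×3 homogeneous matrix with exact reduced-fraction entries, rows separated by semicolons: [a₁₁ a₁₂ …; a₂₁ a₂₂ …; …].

T = [24/17 -14/17 0; 45/17 46/17 0; 0 0 1]

T1 = [3 0 0; 0 2 0; 0 0 1]
T2·T1 = [3 2 0; 0 2 0; 0 0 1]
T3·…·T1 = [24/17 -14/17 0; 45/17 46/17 0; 0 0 1]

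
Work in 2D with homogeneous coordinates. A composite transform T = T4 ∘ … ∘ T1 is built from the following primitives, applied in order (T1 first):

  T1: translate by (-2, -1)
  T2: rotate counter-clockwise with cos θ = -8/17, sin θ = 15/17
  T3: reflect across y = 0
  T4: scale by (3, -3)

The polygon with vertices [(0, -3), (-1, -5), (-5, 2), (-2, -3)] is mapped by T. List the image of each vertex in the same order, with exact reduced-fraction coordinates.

image vertices: (228/17, 6/17), (342/17, 9/17), (123/17, -339/17), (276/17, -84/17)

T1 translate by (-2, -1): (0, -3) → (-2, -4); (-1, -5) → (-3, -6); (-5, 2) → (-7, 1); (-2, -3) → (-4, -4)
T2 rotate counter-clockwise with cos θ = -8/17, sin θ = 15/17: (-2, -4) → (76/17, 2/17); (-3, -6) → (114/17, 3/17); (-7, 1) → (41/17, -113/17); (-4, -4) → (92/17, -28/17)
T3 reflect across y = 0: (76/17, 2/17) → (76/17, -2/17); (114/17, 3/17) → (114/17, -3/17); (41/17, -113/17) → (41/17, 113/17); (92/17, -28/17) → (92/17, 28/17)
T4 scale by (3, -3): (76/17, -2/17) → (228/17, 6/17); (114/17, -3/17) → (342/17, 9/17); (41/17, 113/17) → (123/17, -339/17); (92/17, 28/17) → (276/17, -84/17)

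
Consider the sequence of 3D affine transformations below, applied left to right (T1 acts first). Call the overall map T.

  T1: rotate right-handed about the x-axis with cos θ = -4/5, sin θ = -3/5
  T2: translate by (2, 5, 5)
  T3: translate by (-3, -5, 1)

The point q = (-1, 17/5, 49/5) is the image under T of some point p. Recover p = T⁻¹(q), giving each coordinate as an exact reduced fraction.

p = (0, -5, -1)

T1 = [1 0 0 0; 0 -4/5 3/5 0; 0 -3/5 -4/5 0; 0 0 0 1]
T2·T1 = [1 0 0 2; 0 -4/5 3/5 5; 0 -3/5 -4/5 5; 0 0 0 1]
T3·…·T1 = [1 0 0 -1; 0 -4/5 3/5 0; 0 -3/5 -4/5 6; 0 0 0 1]
det M = 1; M⁻¹ = [1 0 0 1; 0 -4/5 -3/5 18/5; 0 3/5 -4/5 24/5; 0 0 0 1]
M⁻¹ · (-1, 17/5, 49/5)ᵀ = (0, -5, -1)ᵀ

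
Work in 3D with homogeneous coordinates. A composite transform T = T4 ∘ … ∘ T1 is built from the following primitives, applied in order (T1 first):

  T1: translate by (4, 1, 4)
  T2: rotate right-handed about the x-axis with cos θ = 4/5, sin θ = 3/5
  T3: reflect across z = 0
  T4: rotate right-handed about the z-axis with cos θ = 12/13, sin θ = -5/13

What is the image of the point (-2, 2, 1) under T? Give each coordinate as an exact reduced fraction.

T1 translate by (4, 1, 4): (-2, 2, 1) → (2, 3, 5)
T2 rotate right-handed about the x-axis with cos θ = 4/5, sin θ = 3/5: (2, 3, 5) → (2, -3/5, 29/5)
T3 reflect across z = 0: (2, -3/5, 29/5) → (2, -3/5, -29/5)
T4 rotate right-handed about the z-axis with cos θ = 12/13, sin θ = -5/13: (2, -3/5, -29/5) → (21/13, -86/65, -29/5)

T(p) = (21/13, -86/65, -29/5)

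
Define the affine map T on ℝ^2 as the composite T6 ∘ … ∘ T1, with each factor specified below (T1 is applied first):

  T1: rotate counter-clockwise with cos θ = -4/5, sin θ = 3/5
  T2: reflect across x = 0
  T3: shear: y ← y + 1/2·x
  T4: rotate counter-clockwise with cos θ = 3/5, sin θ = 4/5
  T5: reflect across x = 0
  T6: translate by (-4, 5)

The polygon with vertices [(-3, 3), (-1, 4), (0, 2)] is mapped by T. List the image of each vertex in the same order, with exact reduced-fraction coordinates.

T1 rotate counter-clockwise with cos θ = -4/5, sin θ = 3/5: (-3, 3) → (3/5, -21/5); (-1, 4) → (-8/5, -19/5); (0, 2) → (-6/5, -8/5)
T2 reflect across x = 0: (3/5, -21/5) → (-3/5, -21/5); (-8/5, -19/5) → (8/5, -19/5); (-6/5, -8/5) → (6/5, -8/5)
T3 shear: y ← y + 1/2·x: (-3/5, -21/5) → (-3/5, -9/2); (8/5, -19/5) → (8/5, -3); (6/5, -8/5) → (6/5, -1)
T4 rotate counter-clockwise with cos θ = 3/5, sin θ = 4/5: (-3/5, -9/2) → (81/25, -159/50); (8/5, -3) → (84/25, -13/25); (6/5, -1) → (38/25, 9/25)
T5 reflect across x = 0: (81/25, -159/50) → (-81/25, -159/50); (84/25, -13/25) → (-84/25, -13/25); (38/25, 9/25) → (-38/25, 9/25)
T6 translate by (-4, 5): (-81/25, -159/50) → (-181/25, 91/50); (-84/25, -13/25) → (-184/25, 112/25); (-38/25, 9/25) → (-138/25, 134/25)

image vertices: (-181/25, 91/50), (-184/25, 112/25), (-138/25, 134/25)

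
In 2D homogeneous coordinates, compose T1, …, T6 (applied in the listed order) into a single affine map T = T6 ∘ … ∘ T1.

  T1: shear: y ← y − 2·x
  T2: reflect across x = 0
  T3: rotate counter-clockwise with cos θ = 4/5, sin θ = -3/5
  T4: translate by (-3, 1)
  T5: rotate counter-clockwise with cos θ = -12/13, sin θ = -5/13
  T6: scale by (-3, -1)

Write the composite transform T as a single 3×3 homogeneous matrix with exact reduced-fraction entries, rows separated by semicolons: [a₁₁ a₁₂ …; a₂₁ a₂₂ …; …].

T1 = [1 0 0; -2 1 0; 0 0 1]
T2·T1 = [-1 0 0; -2 1 0; 0 0 1]
T3·…·T1 = [-2 3/5 0; -1 4/5 0; 0 0 1]
T4·…·T1 = [-2 3/5 -3; -1 4/5 1; 0 0 1]
T5·…·T1 = [19/13 -16/65 41/13; 22/13 -63/65 3/13; 0 0 1]
T6·…·T1 = [-57/13 48/65 -123/13; -22/13 63/65 -3/13; 0 0 1]

T = [-57/13 48/65 -123/13; -22/13 63/65 -3/13; 0 0 1]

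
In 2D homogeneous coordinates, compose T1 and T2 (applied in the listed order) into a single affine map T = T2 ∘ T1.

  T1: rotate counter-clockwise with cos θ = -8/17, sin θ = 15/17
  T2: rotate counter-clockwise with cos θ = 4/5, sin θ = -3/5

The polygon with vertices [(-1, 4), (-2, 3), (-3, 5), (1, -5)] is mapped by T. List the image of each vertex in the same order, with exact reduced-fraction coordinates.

image vertices: (-349/85, -32/85), (-278/85, -129/85), (-27/5, -11/5), (433/85, 19/85)

T1 rotate counter-clockwise with cos θ = -8/17, sin θ = 15/17: (-1, 4) → (-52/17, -47/17); (-2, 3) → (-29/17, -54/17); (-3, 5) → (-3, -5); (1, -5) → (67/17, 55/17)
T2 rotate counter-clockwise with cos θ = 4/5, sin θ = -3/5: (-52/17, -47/17) → (-349/85, -32/85); (-29/17, -54/17) → (-278/85, -129/85); (-3, -5) → (-27/5, -11/5); (67/17, 55/17) → (433/85, 19/85)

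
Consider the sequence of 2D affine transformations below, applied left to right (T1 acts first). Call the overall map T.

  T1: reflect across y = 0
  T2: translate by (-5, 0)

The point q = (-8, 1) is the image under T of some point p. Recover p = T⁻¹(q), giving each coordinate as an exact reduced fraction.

T1 = [1 0 0; 0 -1 0; 0 0 1]
T2·T1 = [1 0 -5; 0 -1 0; 0 0 1]
det M = -1; M⁻¹ = [1 0 5; 0 -1 0; 0 0 1]
M⁻¹ · (-8, 1)ᵀ = (-3, -1)ᵀ

p = (-3, -1)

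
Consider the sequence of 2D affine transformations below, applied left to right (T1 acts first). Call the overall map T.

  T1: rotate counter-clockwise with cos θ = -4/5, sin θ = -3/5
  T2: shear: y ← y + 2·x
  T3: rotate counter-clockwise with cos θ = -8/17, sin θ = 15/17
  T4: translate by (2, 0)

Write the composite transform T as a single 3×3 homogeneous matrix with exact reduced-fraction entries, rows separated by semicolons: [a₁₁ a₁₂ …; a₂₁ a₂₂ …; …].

T = [197/85 -54/85 2; 28/85 29/85 0; 0 0 1]

T1 = [-4/5 3/5 0; -3/5 -4/5 0; 0 0 1]
T2·T1 = [-4/5 3/5 0; -11/5 2/5 0; 0 0 1]
T3·…·T1 = [197/85 -54/85 0; 28/85 29/85 0; 0 0 1]
T4·…·T1 = [197/85 -54/85 2; 28/85 29/85 0; 0 0 1]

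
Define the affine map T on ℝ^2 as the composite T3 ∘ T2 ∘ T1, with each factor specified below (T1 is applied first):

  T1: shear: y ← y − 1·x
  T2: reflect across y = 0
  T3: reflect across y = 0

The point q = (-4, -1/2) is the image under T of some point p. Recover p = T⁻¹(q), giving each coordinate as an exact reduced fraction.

p = (-4, -9/2)

T1 = [1 0 0; -1 1 0; 0 0 1]
T2·T1 = [1 0 0; 1 -1 0; 0 0 1]
T3·…·T1 = [1 0 0; -1 1 0; 0 0 1]
det M = 1; M⁻¹ = [1 0 0; 1 1 0; 0 0 1]
M⁻¹ · (-4, -1/2)ᵀ = (-4, -9/2)ᵀ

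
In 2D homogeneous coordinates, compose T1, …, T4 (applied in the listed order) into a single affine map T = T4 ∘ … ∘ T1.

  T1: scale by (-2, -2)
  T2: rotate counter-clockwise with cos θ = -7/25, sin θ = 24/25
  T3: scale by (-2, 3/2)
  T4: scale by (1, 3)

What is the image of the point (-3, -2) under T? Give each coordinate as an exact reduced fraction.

T1 scale by (-2, -2): (-3, -2) → (6, 4)
T2 rotate counter-clockwise with cos θ = -7/25, sin θ = 24/25: (6, 4) → (-138/25, 116/25)
T3 scale by (-2, 3/2): (-138/25, 116/25) → (276/25, 174/25)
T4 scale by (1, 3): (276/25, 174/25) → (276/25, 522/25)

T(p) = (276/25, 522/25)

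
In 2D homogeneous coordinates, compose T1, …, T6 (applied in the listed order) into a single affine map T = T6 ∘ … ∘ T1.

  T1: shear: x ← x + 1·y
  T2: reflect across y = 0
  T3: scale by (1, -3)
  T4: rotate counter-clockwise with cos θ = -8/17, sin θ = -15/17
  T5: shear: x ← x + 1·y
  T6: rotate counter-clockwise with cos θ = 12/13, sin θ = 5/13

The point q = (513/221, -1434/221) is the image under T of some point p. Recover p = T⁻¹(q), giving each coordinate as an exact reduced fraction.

p = (0, 3)

T1 = [1 1 0; 0 1 0; 0 0 1]
T2·T1 = [1 1 0; 0 -1 0; 0 0 1]
T3·…·T1 = [1 1 0; 0 3 0; 0 0 1]
T4·…·T1 = [-8/17 37/17 0; -15/17 -39/17 0; 0 0 1]
T5·…·T1 = [-23/17 -2/17 0; -15/17 -39/17 0; 0 0 1]
T6·…·T1 = [-201/221 171/221 0; -295/221 -478/221 0; 0 0 1]
det M = 3; M⁻¹ = [-478/663 -57/221 0; 295/663 -67/221 0; 0 0 1]
M⁻¹ · (513/221, -1434/221)ᵀ = (0, 3)ᵀ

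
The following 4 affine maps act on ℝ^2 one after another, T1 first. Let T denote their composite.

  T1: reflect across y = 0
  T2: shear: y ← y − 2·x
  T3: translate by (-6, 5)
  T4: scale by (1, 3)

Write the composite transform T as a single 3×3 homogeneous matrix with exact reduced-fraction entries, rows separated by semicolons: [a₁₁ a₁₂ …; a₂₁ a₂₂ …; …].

T = [1 0 -6; -6 -3 15; 0 0 1]

T1 = [1 0 0; 0 -1 0; 0 0 1]
T2·T1 = [1 0 0; -2 -1 0; 0 0 1]
T3·…·T1 = [1 0 -6; -2 -1 5; 0 0 1]
T4·…·T1 = [1 0 -6; -6 -3 15; 0 0 1]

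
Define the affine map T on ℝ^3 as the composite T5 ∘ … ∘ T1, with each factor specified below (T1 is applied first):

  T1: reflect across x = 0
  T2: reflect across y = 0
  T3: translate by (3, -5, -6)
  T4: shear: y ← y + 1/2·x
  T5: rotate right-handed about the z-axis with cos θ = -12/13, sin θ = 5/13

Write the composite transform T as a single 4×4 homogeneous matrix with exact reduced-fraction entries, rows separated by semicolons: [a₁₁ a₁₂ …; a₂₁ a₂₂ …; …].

T = [29/26 5/13 0 -37/26; 1/13 12/13 0 57/13; 0 0 1 -6; 0 0 0 1]

T1 = [-1 0 0 0; 0 1 0 0; 0 0 1 0; 0 0 0 1]
T2·T1 = [-1 0 0 0; 0 -1 0 0; 0 0 1 0; 0 0 0 1]
T3·…·T1 = [-1 0 0 3; 0 -1 0 -5; 0 0 1 -6; 0 0 0 1]
T4·…·T1 = [-1 0 0 3; -1/2 -1 0 -7/2; 0 0 1 -6; 0 0 0 1]
T5·…·T1 = [29/26 5/13 0 -37/26; 1/13 12/13 0 57/13; 0 0 1 -6; 0 0 0 1]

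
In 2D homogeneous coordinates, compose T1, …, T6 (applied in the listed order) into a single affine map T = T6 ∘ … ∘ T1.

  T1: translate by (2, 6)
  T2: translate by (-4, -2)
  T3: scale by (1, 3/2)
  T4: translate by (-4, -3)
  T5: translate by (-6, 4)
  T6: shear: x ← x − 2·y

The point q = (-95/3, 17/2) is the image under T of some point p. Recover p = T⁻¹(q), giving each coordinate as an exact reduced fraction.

p = (-8/3, 1)

T1 = [1 0 2; 0 1 6; 0 0 1]
T2·T1 = [1 0 -2; 0 1 4; 0 0 1]
T3·…·T1 = [1 0 -2; 0 3/2 6; 0 0 1]
T4·…·T1 = [1 0 -6; 0 3/2 3; 0 0 1]
T5·…·T1 = [1 0 -12; 0 3/2 7; 0 0 1]
T6·…·T1 = [1 -3 -26; 0 3/2 7; 0 0 1]
det M = 3/2; M⁻¹ = [1 2 12; 0 2/3 -14/3; 0 0 1]
M⁻¹ · (-95/3, 17/2)ᵀ = (-8/3, 1)ᵀ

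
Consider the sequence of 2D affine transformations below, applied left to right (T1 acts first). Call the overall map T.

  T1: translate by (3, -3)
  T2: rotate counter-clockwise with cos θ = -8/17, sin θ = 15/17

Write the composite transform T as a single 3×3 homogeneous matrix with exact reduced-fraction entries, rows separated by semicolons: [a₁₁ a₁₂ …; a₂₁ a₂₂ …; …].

T = [-8/17 -15/17 21/17; 15/17 -8/17 69/17; 0 0 1]

T1 = [1 0 3; 0 1 -3; 0 0 1]
T2·T1 = [-8/17 -15/17 21/17; 15/17 -8/17 69/17; 0 0 1]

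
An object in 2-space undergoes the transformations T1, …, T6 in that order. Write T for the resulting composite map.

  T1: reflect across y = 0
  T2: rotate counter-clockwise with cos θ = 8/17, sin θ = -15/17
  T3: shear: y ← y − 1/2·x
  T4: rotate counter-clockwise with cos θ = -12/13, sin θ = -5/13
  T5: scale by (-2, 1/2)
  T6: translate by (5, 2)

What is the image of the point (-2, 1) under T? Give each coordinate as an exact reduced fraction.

T1 reflect across y = 0: (-2, 1) → (-2, -1)
T2 rotate counter-clockwise with cos θ = 8/17, sin θ = -15/17: (-2, -1) → (-31/17, 22/17)
T3 shear: y ← y − 1/2·x: (-31/17, 22/17) → (-31/17, 75/34)
T4 rotate counter-clockwise with cos θ = -12/13, sin θ = -5/13: (-31/17, 75/34) → (1119/442, -295/221)
T5 scale by (-2, 1/2): (1119/442, -295/221) → (-1119/221, -295/442)
T6 translate by (5, 2): (-1119/221, -295/442) → (-14/221, 589/442)

T(p) = (-14/221, 589/442)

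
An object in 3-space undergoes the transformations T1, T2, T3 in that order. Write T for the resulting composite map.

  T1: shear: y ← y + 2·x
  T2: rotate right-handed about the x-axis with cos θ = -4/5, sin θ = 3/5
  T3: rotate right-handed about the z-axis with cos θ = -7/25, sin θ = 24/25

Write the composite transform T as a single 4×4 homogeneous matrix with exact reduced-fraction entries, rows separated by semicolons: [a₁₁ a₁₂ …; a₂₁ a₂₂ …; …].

T1 = [1 0 0 0; 2 1 0 0; 0 0 1 0; 0 0 0 1]
T2·T1 = [1 0 0 0; -8/5 -4/5 -3/5 0; 6/5 3/5 -4/5 0; 0 0 0 1]
T3·…·T1 = [157/125 96/125 72/125 0; 176/125 28/125 21/125 0; 6/5 3/5 -4/5 0; 0 0 0 1]

T = [157/125 96/125 72/125 0; 176/125 28/125 21/125 0; 6/5 3/5 -4/5 0; 0 0 0 1]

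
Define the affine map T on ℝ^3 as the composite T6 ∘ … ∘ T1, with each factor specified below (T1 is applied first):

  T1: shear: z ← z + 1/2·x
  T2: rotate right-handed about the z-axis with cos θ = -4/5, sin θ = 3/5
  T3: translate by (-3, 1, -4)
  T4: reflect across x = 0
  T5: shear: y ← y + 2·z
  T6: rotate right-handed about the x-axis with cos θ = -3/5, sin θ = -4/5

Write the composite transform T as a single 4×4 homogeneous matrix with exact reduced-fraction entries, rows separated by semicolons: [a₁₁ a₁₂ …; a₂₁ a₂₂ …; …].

T = [4/5 3/5 0 3; -14/25 12/25 -2/5 1; -79/50 16/25 -11/5 8; 0 0 0 1]

T1 = [1 0 0 0; 0 1 0 0; 1/2 0 1 0; 0 0 0 1]
T2·T1 = [-4/5 -3/5 0 0; 3/5 -4/5 0 0; 1/2 0 1 0; 0 0 0 1]
T3·…·T1 = [-4/5 -3/5 0 -3; 3/5 -4/5 0 1; 1/2 0 1 -4; 0 0 0 1]
T4·…·T1 = [4/5 3/5 0 3; 3/5 -4/5 0 1; 1/2 0 1 -4; 0 0 0 1]
T5·…·T1 = [4/5 3/5 0 3; 8/5 -4/5 2 -7; 1/2 0 1 -4; 0 0 0 1]
T6·…·T1 = [4/5 3/5 0 3; -14/25 12/25 -2/5 1; -79/50 16/25 -11/5 8; 0 0 0 1]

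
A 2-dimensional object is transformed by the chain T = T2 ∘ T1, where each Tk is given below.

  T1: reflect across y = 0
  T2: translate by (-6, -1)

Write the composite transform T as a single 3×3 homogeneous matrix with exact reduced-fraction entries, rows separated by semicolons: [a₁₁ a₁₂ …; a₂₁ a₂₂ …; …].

T1 = [1 0 0; 0 -1 0; 0 0 1]
T2·T1 = [1 0 -6; 0 -1 -1; 0 0 1]

T = [1 0 -6; 0 -1 -1; 0 0 1]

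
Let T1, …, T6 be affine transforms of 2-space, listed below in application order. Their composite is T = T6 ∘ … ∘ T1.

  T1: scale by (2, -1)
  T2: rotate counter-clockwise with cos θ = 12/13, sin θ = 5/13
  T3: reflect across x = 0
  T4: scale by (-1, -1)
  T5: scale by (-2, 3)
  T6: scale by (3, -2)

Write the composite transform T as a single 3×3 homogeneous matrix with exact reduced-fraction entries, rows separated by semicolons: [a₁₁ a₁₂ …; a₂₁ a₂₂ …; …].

T1 = [2 0 0; 0 -1 0; 0 0 1]
T2·T1 = [24/13 5/13 0; 10/13 -12/13 0; 0 0 1]
T3·…·T1 = [-24/13 -5/13 0; 10/13 -12/13 0; 0 0 1]
T4·…·T1 = [24/13 5/13 0; -10/13 12/13 0; 0 0 1]
T5·…·T1 = [-48/13 -10/13 0; -30/13 36/13 0; 0 0 1]
T6·…·T1 = [-144/13 -30/13 0; 60/13 -72/13 0; 0 0 1]

T = [-144/13 -30/13 0; 60/13 -72/13 0; 0 0 1]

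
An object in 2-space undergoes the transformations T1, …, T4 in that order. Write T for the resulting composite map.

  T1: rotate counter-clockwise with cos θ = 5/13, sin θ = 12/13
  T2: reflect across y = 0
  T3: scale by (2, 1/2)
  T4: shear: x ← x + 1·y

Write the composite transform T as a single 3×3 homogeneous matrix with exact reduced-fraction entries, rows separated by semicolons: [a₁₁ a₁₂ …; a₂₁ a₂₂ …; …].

T1 = [5/13 -12/13 0; 12/13 5/13 0; 0 0 1]
T2·T1 = [5/13 -12/13 0; -12/13 -5/13 0; 0 0 1]
T3·…·T1 = [10/13 -24/13 0; -6/13 -5/26 0; 0 0 1]
T4·…·T1 = [4/13 -53/26 0; -6/13 -5/26 0; 0 0 1]

T = [4/13 -53/26 0; -6/13 -5/26 0; 0 0 1]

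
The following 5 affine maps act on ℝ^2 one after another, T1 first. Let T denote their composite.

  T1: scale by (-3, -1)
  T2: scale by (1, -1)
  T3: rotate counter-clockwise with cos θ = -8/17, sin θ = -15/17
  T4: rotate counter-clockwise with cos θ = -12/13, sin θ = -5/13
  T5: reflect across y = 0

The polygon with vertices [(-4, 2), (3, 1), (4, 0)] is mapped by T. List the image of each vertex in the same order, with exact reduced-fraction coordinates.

image vertices: (-188/221, -2682/221), (-409/221, 1959/221), (-252/221, 2640/221)

T1 scale by (-3, -1): (-4, 2) → (12, -2); (3, 1) → (-9, -1); (4, 0) → (-12, 0)
T2 scale by (1, -1): (12, -2) → (12, 2); (-9, -1) → (-9, 1); (-12, 0) → (-12, 0)
T3 rotate counter-clockwise with cos θ = -8/17, sin θ = -15/17: (12, 2) → (-66/17, -196/17); (-9, 1) → (87/17, 127/17); (-12, 0) → (96/17, 180/17)
T4 rotate counter-clockwise with cos θ = -12/13, sin θ = -5/13: (-66/17, -196/17) → (-188/221, 2682/221); (87/17, 127/17) → (-409/221, -1959/221); (96/17, 180/17) → (-252/221, -2640/221)
T5 reflect across y = 0: (-188/221, 2682/221) → (-188/221, -2682/221); (-409/221, -1959/221) → (-409/221, 1959/221); (-252/221, -2640/221) → (-252/221, 2640/221)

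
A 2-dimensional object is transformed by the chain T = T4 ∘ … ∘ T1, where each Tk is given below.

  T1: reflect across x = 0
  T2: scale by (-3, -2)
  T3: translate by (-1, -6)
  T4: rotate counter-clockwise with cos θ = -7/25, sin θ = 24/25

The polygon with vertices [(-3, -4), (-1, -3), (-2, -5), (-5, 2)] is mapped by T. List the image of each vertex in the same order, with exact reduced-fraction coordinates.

T1 reflect across x = 0: (-3, -4) → (3, -4); (-1, -3) → (1, -3); (-2, -5) → (2, -5); (-5, 2) → (5, 2)
T2 scale by (-3, -2): (3, -4) → (-9, 8); (1, -3) → (-3, 6); (2, -5) → (-6, 10); (5, 2) → (-15, -4)
T3 translate by (-1, -6): (-9, 8) → (-10, 2); (-3, 6) → (-4, 0); (-6, 10) → (-7, 4); (-15, -4) → (-16, -10)
T4 rotate counter-clockwise with cos θ = -7/25, sin θ = 24/25: (-10, 2) → (22/25, -254/25); (-4, 0) → (28/25, -96/25); (-7, 4) → (-47/25, -196/25); (-16, -10) → (352/25, -314/25)

image vertices: (22/25, -254/25), (28/25, -96/25), (-47/25, -196/25), (352/25, -314/25)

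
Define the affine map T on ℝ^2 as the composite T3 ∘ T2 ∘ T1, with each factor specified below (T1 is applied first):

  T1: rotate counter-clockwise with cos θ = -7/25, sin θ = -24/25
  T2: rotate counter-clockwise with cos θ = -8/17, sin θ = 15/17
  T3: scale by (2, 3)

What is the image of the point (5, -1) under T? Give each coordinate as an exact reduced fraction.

T(p) = (4334/425, 57/425)

T1 rotate counter-clockwise with cos θ = -7/25, sin θ = -24/25: (5, -1) → (-59/25, -113/25)
T2 rotate counter-clockwise with cos θ = -8/17, sin θ = 15/17: (-59/25, -113/25) → (2167/425, 19/425)
T3 scale by (2, 3): (2167/425, 19/425) → (4334/425, 57/425)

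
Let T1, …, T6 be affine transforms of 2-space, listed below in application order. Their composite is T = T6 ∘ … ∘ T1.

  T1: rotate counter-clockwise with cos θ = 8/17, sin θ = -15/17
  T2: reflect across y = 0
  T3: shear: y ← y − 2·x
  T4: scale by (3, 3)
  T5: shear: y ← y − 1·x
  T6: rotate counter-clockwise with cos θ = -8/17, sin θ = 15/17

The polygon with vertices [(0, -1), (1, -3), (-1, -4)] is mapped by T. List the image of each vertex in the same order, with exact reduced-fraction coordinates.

T1 rotate counter-clockwise with cos θ = 8/17, sin θ = -15/17: (0, -1) → (-15/17, -8/17); (1, -3) → (-37/17, -39/17); (-1, -4) → (-4, -1)
T2 reflect across y = 0: (-15/17, -8/17) → (-15/17, 8/17); (-37/17, -39/17) → (-37/17, 39/17); (-4, -1) → (-4, 1)
T3 shear: y ← y − 2·x: (-15/17, 8/17) → (-15/17, 38/17); (-37/17, 39/17) → (-37/17, 113/17); (-4, 1) → (-4, 9)
T4 scale by (3, 3): (-15/17, 38/17) → (-45/17, 114/17); (-37/17, 113/17) → (-111/17, 339/17); (-4, 9) → (-12, 27)
T5 shear: y ← y − 1·x: (-45/17, 114/17) → (-45/17, 159/17); (-111/17, 339/17) → (-111/17, 450/17); (-12, 27) → (-12, 39)
T6 rotate counter-clockwise with cos θ = -8/17, sin θ = 15/17: (-45/17, 159/17) → (-2025/289, -1947/289); (-111/17, 450/17) → (-5862/289, -5265/289); (-12, 39) → (-489/17, -492/17)

image vertices: (-2025/289, -1947/289), (-5862/289, -5265/289), (-489/17, -492/17)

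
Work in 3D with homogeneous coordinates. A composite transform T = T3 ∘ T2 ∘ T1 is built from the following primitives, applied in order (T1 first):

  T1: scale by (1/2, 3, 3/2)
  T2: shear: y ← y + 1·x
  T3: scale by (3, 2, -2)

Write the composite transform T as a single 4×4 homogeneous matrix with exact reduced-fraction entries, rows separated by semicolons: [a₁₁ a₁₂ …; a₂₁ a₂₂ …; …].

T1 = [1/2 0 0 0; 0 3 0 0; 0 0 3/2 0; 0 0 0 1]
T2·T1 = [1/2 0 0 0; 1/2 3 0 0; 0 0 3/2 0; 0 0 0 1]
T3·…·T1 = [3/2 0 0 0; 1 6 0 0; 0 0 -3 0; 0 0 0 1]

T = [3/2 0 0 0; 1 6 0 0; 0 0 -3 0; 0 0 0 1]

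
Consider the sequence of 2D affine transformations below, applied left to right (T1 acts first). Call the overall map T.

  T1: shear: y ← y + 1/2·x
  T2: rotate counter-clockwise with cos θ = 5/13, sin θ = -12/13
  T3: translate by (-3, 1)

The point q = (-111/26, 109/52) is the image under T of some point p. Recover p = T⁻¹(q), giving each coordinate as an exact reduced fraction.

p = (-3/2, 0)

T1 = [1 0 0; 1/2 1 0; 0 0 1]
T2·T1 = [11/13 12/13 0; -19/26 5/13 0; 0 0 1]
T3·…·T1 = [11/13 12/13 -3; -19/26 5/13 1; 0 0 1]
det M = 1; M⁻¹ = [5/13 -12/13 27/13; 19/26 11/13 35/26; 0 0 1]
M⁻¹ · (-111/26, 109/52)ᵀ = (-3/2, 0)ᵀ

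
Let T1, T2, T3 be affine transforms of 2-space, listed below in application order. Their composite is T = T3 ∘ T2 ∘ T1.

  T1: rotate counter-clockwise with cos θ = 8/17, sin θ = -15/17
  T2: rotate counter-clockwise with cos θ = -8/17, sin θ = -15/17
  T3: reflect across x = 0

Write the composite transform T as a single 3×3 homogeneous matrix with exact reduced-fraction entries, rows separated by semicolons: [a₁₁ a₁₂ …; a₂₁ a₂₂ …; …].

T1 = [8/17 15/17 0; -15/17 8/17 0; 0 0 1]
T2·T1 = [-1 0 0; 0 -1 0; 0 0 1]
T3·…·T1 = [1 0 0; 0 -1 0; 0 0 1]

T = [1 0 0; 0 -1 0; 0 0 1]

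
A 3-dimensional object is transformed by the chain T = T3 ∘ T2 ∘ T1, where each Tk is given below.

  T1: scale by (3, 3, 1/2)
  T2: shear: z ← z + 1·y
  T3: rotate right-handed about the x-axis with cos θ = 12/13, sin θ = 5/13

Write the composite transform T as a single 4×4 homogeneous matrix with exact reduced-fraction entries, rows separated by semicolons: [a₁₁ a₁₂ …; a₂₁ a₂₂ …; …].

T1 = [3 0 0 0; 0 3 0 0; 0 0 1/2 0; 0 0 0 1]
T2·T1 = [3 0 0 0; 0 3 0 0; 0 3 1/2 0; 0 0 0 1]
T3·…·T1 = [3 0 0 0; 0 21/13 -5/26 0; 0 51/13 6/13 0; 0 0 0 1]

T = [3 0 0 0; 0 21/13 -5/26 0; 0 51/13 6/13 0; 0 0 0 1]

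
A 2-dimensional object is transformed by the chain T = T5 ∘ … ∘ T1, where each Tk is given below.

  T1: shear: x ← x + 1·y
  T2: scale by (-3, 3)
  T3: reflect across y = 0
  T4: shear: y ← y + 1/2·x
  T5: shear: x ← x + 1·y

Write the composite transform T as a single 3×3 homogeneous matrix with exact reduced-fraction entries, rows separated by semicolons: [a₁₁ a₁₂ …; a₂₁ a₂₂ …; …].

T = [-9/2 -15/2 0; -3/2 -9/2 0; 0 0 1]

T1 = [1 1 0; 0 1 0; 0 0 1]
T2·T1 = [-3 -3 0; 0 3 0; 0 0 1]
T3·…·T1 = [-3 -3 0; 0 -3 0; 0 0 1]
T4·…·T1 = [-3 -3 0; -3/2 -9/2 0; 0 0 1]
T5·…·T1 = [-9/2 -15/2 0; -3/2 -9/2 0; 0 0 1]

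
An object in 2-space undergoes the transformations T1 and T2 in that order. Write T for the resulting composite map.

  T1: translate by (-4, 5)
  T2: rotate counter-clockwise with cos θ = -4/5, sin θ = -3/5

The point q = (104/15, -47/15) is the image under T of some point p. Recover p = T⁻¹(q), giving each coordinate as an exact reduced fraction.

T1 = [1 0 -4; 0 1 5; 0 0 1]
T2·T1 = [-4/5 3/5 31/5; -3/5 -4/5 -8/5; 0 0 1]
det M = 1; M⁻¹ = [-4/5 -3/5 4; 3/5 -4/5 -5; 0 0 1]
M⁻¹ · (104/15, -47/15)ᵀ = (1/3, 5/3)ᵀ

p = (1/3, 5/3)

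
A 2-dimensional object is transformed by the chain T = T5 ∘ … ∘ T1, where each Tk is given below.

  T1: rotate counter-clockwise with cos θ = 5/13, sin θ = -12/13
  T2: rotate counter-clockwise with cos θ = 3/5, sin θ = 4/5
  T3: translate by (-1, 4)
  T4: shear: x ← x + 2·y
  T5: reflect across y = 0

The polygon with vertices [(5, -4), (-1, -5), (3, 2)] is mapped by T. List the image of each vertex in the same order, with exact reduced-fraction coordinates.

image vertices: (42/65, 72/65), (-22/5, 3/5), (64/5, -26/5)

T1 rotate counter-clockwise with cos θ = 5/13, sin θ = -12/13: (5, -4) → (-23/13, -80/13); (-1, -5) → (-5, -1); (3, 2) → (3, -2)
T2 rotate counter-clockwise with cos θ = 3/5, sin θ = 4/5: (-23/13, -80/13) → (251/65, -332/65); (-5, -1) → (-11/5, -23/5); (3, -2) → (17/5, 6/5)
T3 translate by (-1, 4): (251/65, -332/65) → (186/65, -72/65); (-11/5, -23/5) → (-16/5, -3/5); (17/5, 6/5) → (12/5, 26/5)
T4 shear: x ← x + 2·y: (186/65, -72/65) → (42/65, -72/65); (-16/5, -3/5) → (-22/5, -3/5); (12/5, 26/5) → (64/5, 26/5)
T5 reflect across y = 0: (42/65, -72/65) → (42/65, 72/65); (-22/5, -3/5) → (-22/5, 3/5); (64/5, 26/5) → (64/5, -26/5)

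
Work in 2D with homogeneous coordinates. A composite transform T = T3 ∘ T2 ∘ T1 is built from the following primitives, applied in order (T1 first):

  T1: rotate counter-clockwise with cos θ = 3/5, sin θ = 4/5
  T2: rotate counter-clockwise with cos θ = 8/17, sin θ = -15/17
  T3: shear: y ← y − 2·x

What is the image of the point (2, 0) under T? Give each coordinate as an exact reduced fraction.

T1 rotate counter-clockwise with cos θ = 3/5, sin θ = 4/5: (2, 0) → (6/5, 8/5)
T2 rotate counter-clockwise with cos θ = 8/17, sin θ = -15/17: (6/5, 8/5) → (168/85, -26/85)
T3 shear: y ← y − 2·x: (168/85, -26/85) → (168/85, -362/85)

T(p) = (168/85, -362/85)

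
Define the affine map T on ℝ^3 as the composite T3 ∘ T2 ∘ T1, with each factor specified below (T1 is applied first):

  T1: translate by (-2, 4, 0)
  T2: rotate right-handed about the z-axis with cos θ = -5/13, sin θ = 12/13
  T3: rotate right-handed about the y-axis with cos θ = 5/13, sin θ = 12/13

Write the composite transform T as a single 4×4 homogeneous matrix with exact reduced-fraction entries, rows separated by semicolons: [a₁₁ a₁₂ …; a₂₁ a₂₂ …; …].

T = [-25/169 -60/169 12/13 -190/169; 12/13 -5/13 0 -44/13; 60/169 144/169 5/13 456/169; 0 0 0 1]

T1 = [1 0 0 -2; 0 1 0 4; 0 0 1 0; 0 0 0 1]
T2·T1 = [-5/13 -12/13 0 -38/13; 12/13 -5/13 0 -44/13; 0 0 1 0; 0 0 0 1]
T3·…·T1 = [-25/169 -60/169 12/13 -190/169; 12/13 -5/13 0 -44/13; 60/169 144/169 5/13 456/169; 0 0 0 1]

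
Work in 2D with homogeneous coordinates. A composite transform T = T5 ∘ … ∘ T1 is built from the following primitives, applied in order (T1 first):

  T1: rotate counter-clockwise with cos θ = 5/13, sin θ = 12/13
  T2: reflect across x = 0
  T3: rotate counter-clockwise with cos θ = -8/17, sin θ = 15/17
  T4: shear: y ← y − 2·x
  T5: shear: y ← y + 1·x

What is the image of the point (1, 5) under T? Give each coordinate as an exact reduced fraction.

T1 rotate counter-clockwise with cos θ = 5/13, sin θ = 12/13: (1, 5) → (-55/13, 37/13)
T2 reflect across x = 0: (-55/13, 37/13) → (55/13, 37/13)
T3 rotate counter-clockwise with cos θ = -8/17, sin θ = 15/17: (55/13, 37/13) → (-995/221, 529/221)
T4 shear: y ← y − 2·x: (-995/221, 529/221) → (-995/221, 2519/221)
T5 shear: y ← y + 1·x: (-995/221, 2519/221) → (-995/221, 1524/221)

T(p) = (-995/221, 1524/221)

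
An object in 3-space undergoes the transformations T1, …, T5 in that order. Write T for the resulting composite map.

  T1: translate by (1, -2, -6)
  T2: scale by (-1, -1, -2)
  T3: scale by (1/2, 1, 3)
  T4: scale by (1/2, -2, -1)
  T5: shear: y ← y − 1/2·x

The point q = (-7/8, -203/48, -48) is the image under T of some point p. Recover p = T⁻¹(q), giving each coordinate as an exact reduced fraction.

p = (5/2, -1/3, -2)

T1 = [1 0 0 1; 0 1 0 -2; 0 0 1 -6; 0 0 0 1]
T2·T1 = [-1 0 0 -1; 0 -1 0 2; 0 0 -2 12; 0 0 0 1]
T3·…·T1 = [-1/2 0 0 -1/2; 0 -1 0 2; 0 0 -6 36; 0 0 0 1]
T4·…·T1 = [-1/4 0 0 -1/4; 0 2 0 -4; 0 0 6 -36; 0 0 0 1]
T5·…·T1 = [-1/4 0 0 -1/4; 1/8 2 0 -31/8; 0 0 6 -36; 0 0 0 1]
det M = -3; M⁻¹ = [-4 0 0 -1; 1/4 1/2 0 2; 0 0 1/6 6; 0 0 0 1]
M⁻¹ · (-7/8, -203/48, -48)ᵀ = (5/2, -1/3, -2)ᵀ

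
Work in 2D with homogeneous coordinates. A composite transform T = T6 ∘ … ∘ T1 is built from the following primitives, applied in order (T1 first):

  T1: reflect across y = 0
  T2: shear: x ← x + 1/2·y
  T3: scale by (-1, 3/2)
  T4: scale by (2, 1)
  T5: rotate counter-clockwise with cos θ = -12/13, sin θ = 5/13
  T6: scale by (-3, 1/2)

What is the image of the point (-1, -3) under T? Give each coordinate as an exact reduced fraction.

T1 reflect across y = 0: (-1, -3) → (-1, 3)
T2 shear: x ← x + 1/2·y: (-1, 3) → (1/2, 3)
T3 scale by (-1, 3/2): (1/2, 3) → (-1/2, 9/2)
T4 scale by (2, 1): (-1/2, 9/2) → (-1, 9/2)
T5 rotate counter-clockwise with cos θ = -12/13, sin θ = 5/13: (-1, 9/2) → (-21/26, -59/13)
T6 scale by (-3, 1/2): (-21/26, -59/13) → (63/26, -59/26)

T(p) = (63/26, -59/26)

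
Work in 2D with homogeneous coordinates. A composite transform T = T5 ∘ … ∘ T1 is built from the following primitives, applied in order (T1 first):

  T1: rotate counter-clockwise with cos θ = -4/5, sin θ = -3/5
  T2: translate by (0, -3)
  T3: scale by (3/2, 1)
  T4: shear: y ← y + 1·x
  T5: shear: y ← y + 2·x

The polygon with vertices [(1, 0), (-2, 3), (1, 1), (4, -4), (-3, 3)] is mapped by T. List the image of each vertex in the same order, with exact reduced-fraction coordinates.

T1 rotate counter-clockwise with cos θ = -4/5, sin θ = -3/5: (1, 0) → (-4/5, -3/5); (-2, 3) → (17/5, -6/5); (1, 1) → (-1/5, -7/5); (4, -4) → (-28/5, 4/5); (-3, 3) → (21/5, -3/5)
T2 translate by (0, -3): (-4/5, -3/5) → (-4/5, -18/5); (17/5, -6/5) → (17/5, -21/5); (-1/5, -7/5) → (-1/5, -22/5); (-28/5, 4/5) → (-28/5, -11/5); (21/5, -3/5) → (21/5, -18/5)
T3 scale by (3/2, 1): (-4/5, -18/5) → (-6/5, -18/5); (17/5, -21/5) → (51/10, -21/5); (-1/5, -22/5) → (-3/10, -22/5); (-28/5, -11/5) → (-42/5, -11/5); (21/5, -18/5) → (63/10, -18/5)
T4 shear: y ← y + 1·x: (-6/5, -18/5) → (-6/5, -24/5); (51/10, -21/5) → (51/10, 9/10); (-3/10, -22/5) → (-3/10, -47/10); (-42/5, -11/5) → (-42/5, -53/5); (63/10, -18/5) → (63/10, 27/10)
T5 shear: y ← y + 2·x: (-6/5, -24/5) → (-6/5, -36/5); (51/10, 9/10) → (51/10, 111/10); (-3/10, -47/10) → (-3/10, -53/10); (-42/5, -53/5) → (-42/5, -137/5); (63/10, 27/10) → (63/10, 153/10)

image vertices: (-6/5, -36/5), (51/10, 111/10), (-3/10, -53/10), (-42/5, -137/5), (63/10, 153/10)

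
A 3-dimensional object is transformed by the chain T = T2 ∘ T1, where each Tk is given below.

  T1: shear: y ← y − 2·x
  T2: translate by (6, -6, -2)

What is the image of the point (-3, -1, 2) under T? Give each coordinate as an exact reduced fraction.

T1 shear: y ← y − 2·x: (-3, -1, 2) → (-3, 5, 2)
T2 translate by (6, -6, -2): (-3, 5, 2) → (3, -1, 0)

T(p) = (3, -1, 0)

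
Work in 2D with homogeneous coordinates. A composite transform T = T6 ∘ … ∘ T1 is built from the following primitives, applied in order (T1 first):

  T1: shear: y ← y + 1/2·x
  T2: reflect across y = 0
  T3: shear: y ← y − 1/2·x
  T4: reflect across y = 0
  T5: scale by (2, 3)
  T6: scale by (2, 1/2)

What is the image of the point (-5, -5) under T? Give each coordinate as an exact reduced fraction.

T1 shear: y ← y + 1/2·x: (-5, -5) → (-5, -15/2)
T2 reflect across y = 0: (-5, -15/2) → (-5, 15/2)
T3 shear: y ← y − 1/2·x: (-5, 15/2) → (-5, 10)
T4 reflect across y = 0: (-5, 10) → (-5, -10)
T5 scale by (2, 3): (-5, -10) → (-10, -30)
T6 scale by (2, 1/2): (-10, -30) → (-20, -15)

T(p) = (-20, -15)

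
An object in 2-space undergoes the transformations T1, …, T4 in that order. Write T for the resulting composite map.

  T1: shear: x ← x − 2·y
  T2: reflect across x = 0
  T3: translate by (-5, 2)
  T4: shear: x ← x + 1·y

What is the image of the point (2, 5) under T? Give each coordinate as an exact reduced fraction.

T1 shear: x ← x − 2·y: (2, 5) → (-8, 5)
T2 reflect across x = 0: (-8, 5) → (8, 5)
T3 translate by (-5, 2): (8, 5) → (3, 7)
T4 shear: x ← x + 1·y: (3, 7) → (10, 7)

T(p) = (10, 7)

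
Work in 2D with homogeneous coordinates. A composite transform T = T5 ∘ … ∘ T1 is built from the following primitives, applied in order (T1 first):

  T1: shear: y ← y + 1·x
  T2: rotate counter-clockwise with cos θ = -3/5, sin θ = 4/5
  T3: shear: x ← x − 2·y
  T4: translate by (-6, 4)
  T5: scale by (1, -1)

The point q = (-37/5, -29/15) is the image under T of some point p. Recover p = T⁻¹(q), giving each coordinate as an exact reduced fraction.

T1 = [1 0 0; 1 1 0; 0 0 1]
T2·T1 = [-7/5 -4/5 0; 1/5 -3/5 0; 0 0 1]
T3·…·T1 = [-9/5 2/5 0; 1/5 -3/5 0; 0 0 1]
T4·…·T1 = [-9/5 2/5 -6; 1/5 -3/5 4; 0 0 1]
T5·…·T1 = [-9/5 2/5 -6; -1/5 3/5 -4; 0 0 1]
det M = -1; M⁻¹ = [-3/5 2/5 -2; -1/5 9/5 6; 0 0 1]
M⁻¹ · (-37/5, -29/15)ᵀ = (5/3, 4)ᵀ

p = (5/3, 4)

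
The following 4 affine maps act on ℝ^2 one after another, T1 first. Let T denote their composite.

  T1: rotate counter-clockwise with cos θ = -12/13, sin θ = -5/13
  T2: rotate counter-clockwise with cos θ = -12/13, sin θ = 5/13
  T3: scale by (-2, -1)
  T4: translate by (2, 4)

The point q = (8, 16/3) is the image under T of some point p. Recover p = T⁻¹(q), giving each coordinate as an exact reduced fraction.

p = (-3, -4/3)

T1 = [-12/13 5/13 0; -5/13 -12/13 0; 0 0 1]
T2·T1 = [1 0 0; 0 1 0; 0 0 1]
T3·…·T1 = [-2 0 0; 0 -1 0; 0 0 1]
T4·…·T1 = [-2 0 2; 0 -1 4; 0 0 1]
det M = 2; M⁻¹ = [-1/2 0 1; 0 -1 4; 0 0 1]
M⁻¹ · (8, 16/3)ᵀ = (-3, -4/3)ᵀ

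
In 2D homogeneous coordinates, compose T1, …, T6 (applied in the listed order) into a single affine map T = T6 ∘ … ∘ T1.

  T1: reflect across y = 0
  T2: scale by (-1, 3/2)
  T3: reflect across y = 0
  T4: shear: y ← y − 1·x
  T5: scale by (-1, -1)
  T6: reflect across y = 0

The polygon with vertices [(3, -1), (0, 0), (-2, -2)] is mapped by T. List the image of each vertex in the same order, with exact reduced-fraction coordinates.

image vertices: (3, 3/2), (0, 0), (-2, -5)

T1 reflect across y = 0: (3, -1) → (3, 1); (0, 0) → (0, 0); (-2, -2) → (-2, 2)
T2 scale by (-1, 3/2): (3, 1) → (-3, 3/2); (0, 0) → (0, 0); (-2, 2) → (2, 3)
T3 reflect across y = 0: (-3, 3/2) → (-3, -3/2); (0, 0) → (0, 0); (2, 3) → (2, -3)
T4 shear: y ← y − 1·x: (-3, -3/2) → (-3, 3/2); (0, 0) → (0, 0); (2, -3) → (2, -5)
T5 scale by (-1, -1): (-3, 3/2) → (3, -3/2); (0, 0) → (0, 0); (2, -5) → (-2, 5)
T6 reflect across y = 0: (3, -3/2) → (3, 3/2); (0, 0) → (0, 0); (-2, 5) → (-2, -5)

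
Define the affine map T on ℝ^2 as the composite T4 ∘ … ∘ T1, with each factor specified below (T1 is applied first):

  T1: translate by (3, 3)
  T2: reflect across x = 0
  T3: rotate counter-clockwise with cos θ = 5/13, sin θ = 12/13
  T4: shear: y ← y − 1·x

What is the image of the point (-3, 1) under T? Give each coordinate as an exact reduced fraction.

T(p) = (-48/13, 68/13)

T1 translate by (3, 3): (-3, 1) → (0, 4)
T2 reflect across x = 0: (0, 4) → (0, 4)
T3 rotate counter-clockwise with cos θ = 5/13, sin θ = 12/13: (0, 4) → (-48/13, 20/13)
T4 shear: y ← y − 1·x: (-48/13, 20/13) → (-48/13, 68/13)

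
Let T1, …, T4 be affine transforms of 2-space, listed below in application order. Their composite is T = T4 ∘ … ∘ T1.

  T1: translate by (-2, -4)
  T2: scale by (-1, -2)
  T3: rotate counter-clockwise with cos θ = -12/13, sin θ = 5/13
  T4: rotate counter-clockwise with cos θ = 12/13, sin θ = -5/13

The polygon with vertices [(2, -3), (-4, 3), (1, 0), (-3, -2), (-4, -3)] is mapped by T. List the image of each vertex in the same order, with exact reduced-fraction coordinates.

T1 translate by (-2, -4): (2, -3) → (0, -7); (-4, 3) → (-6, -1); (1, 0) → (-1, -4); (-3, -2) → (-5, -6); (-4, -3) → (-6, -7)
T2 scale by (-1, -2): (0, -7) → (0, 14); (-6, -1) → (6, 2); (-1, -4) → (1, 8); (-5, -6) → (5, 12); (-6, -7) → (6, 14)
T3 rotate counter-clockwise with cos θ = -12/13, sin θ = 5/13: (0, 14) → (-70/13, -168/13); (6, 2) → (-82/13, 6/13); (1, 8) → (-4, -7); (5, 12) → (-120/13, -119/13); (6, 14) → (-142/13, -138/13)
T4 rotate counter-clockwise with cos θ = 12/13, sin θ = -5/13: (-70/13, -168/13) → (-1680/169, -1666/169); (-82/13, 6/13) → (-954/169, 482/169); (-4, -7) → (-83/13, -64/13); (-120/13, -119/13) → (-2035/169, -828/169); (-142/13, -138/13) → (-2394/169, -946/169)

image vertices: (-1680/169, -1666/169), (-954/169, 482/169), (-83/13, -64/13), (-2035/169, -828/169), (-2394/169, -946/169)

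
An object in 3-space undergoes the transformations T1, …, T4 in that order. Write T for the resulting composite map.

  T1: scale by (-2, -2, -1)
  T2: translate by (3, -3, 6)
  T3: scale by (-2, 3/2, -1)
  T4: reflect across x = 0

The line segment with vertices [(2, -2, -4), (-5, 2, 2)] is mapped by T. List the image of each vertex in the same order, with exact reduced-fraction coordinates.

image vertices: (-2, 3/2, -10), (26, -21/2, -4)

T1 scale by (-2, -2, -1): (2, -2, -4) → (-4, 4, 4); (-5, 2, 2) → (10, -4, -2)
T2 translate by (3, -3, 6): (-4, 4, 4) → (-1, 1, 10); (10, -4, -2) → (13, -7, 4)
T3 scale by (-2, 3/2, -1): (-1, 1, 10) → (2, 3/2, -10); (13, -7, 4) → (-26, -21/2, -4)
T4 reflect across x = 0: (2, 3/2, -10) → (-2, 3/2, -10); (-26, -21/2, -4) → (26, -21/2, -4)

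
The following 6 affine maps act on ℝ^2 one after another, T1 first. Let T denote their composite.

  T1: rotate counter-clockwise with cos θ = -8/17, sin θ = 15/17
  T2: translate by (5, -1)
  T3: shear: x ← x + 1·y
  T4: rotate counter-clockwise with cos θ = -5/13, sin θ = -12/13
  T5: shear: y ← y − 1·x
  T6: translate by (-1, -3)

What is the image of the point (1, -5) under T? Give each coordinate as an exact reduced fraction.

T1 rotate counter-clockwise with cos θ = -8/17, sin θ = 15/17: (1, -5) → (67/17, 55/17)
T2 translate by (5, -1): (67/17, 55/17) → (152/17, 38/17)
T3 shear: x ← x + 1·y: (152/17, 38/17) → (190/17, 38/17)
T4 rotate counter-clockwise with cos θ = -5/13, sin θ = -12/13: (190/17, 38/17) → (-38/17, -190/17)
T5 shear: y ← y − 1·x: (-38/17, -190/17) → (-38/17, -152/17)
T6 translate by (-1, -3): (-38/17, -152/17) → (-55/17, -203/17)

T(p) = (-55/17, -203/17)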